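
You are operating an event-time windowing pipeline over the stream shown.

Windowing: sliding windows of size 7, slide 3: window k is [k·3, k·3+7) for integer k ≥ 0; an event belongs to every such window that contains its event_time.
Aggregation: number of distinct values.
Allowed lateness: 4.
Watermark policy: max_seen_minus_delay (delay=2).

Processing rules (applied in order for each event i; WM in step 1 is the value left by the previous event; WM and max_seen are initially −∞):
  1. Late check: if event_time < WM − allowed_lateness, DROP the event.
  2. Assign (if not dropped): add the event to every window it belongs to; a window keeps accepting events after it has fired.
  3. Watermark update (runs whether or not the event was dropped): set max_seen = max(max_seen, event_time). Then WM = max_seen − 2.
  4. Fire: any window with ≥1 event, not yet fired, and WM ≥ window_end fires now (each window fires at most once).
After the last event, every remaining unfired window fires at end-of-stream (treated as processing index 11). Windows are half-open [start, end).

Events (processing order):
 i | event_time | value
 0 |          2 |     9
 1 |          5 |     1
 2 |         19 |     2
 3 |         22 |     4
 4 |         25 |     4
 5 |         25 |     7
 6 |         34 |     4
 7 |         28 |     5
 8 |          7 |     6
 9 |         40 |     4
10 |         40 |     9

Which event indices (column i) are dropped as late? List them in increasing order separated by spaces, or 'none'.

8

i=0 t=2 v=9: → [0,7); WM=0
i=1 t=5 v=1: → [3,10),[0,7); WM=3
i=2 t=19 v=2: → [18,25),[15,22); WM=17; [0,7) fires=2 [3,10) fires=1
i=3 t=22 v=4: → [21,28),[18,25); WM=20
i=4 t=25 v=4: → [24,31),[21,28); WM=23; [15,22) fires=1
i=5 t=25 v=7: → [24,31),[21,28); WM=23
i=6 t=34 v=4: → [33,40),[30,37); WM=32; [18,25) fires=2 [21,28) fires=2 [24,31) fires=2
i=7 t=28 v=5: → [27,34),[24,31); WM=32
i=8 t=7 v=6: DROP (t<32-4); WM=32
i=9 t=40 v=4: → [39,46),[36,43); WM=38; [27,34) fires=1 [30,37) fires=1
i=10 t=40 v=9: → [39,46),[36,43); WM=38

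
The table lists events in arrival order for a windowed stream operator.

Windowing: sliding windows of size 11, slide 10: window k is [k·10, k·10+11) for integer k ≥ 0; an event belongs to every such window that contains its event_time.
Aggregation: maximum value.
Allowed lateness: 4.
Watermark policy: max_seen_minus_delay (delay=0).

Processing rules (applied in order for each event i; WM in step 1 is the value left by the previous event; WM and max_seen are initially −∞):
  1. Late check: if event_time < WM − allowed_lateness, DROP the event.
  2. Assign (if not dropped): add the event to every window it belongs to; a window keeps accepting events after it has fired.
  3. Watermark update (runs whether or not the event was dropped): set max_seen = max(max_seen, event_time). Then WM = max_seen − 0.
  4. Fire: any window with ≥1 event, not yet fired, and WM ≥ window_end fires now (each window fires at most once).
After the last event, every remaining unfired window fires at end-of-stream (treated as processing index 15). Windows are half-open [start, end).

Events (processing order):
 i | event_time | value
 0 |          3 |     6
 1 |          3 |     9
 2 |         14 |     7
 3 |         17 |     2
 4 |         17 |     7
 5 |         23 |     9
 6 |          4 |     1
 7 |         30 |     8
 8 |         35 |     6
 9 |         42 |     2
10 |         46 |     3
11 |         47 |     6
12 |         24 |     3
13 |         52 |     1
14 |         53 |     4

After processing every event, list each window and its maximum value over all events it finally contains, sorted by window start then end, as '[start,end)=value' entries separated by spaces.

[0,11)=9 [10,21)=7 [20,31)=9 [30,41)=8 [40,51)=6 [50,61)=4

i=0 t=3 v=6: → [0,11); WM=3
i=1 t=3 v=9: → [0,11); WM=3
i=2 t=14 v=7: → [10,21); WM=14; [0,11) fires=9
i=3 t=17 v=2: → [10,21); WM=17
i=4 t=17 v=7: → [10,21); WM=17
i=5 t=23 v=9: → [20,31); WM=23; [10,21) fires=7
i=6 t=4 v=1: DROP (t<23-4); WM=23
i=7 t=30 v=8: → [30,41),[20,31); WM=30
i=8 t=35 v=6: → [30,41); WM=35; [20,31) fires=9
i=9 t=42 v=2: → [40,51); WM=42; [30,41) fires=8
i=10 t=46 v=3: → [40,51); WM=46
i=11 t=47 v=6: → [40,51); WM=47
i=12 t=24 v=3: DROP (t<47-4); WM=47
i=13 t=52 v=1: → [50,61); WM=52; [40,51) fires=6
i=14 t=53 v=4: → [50,61); WM=53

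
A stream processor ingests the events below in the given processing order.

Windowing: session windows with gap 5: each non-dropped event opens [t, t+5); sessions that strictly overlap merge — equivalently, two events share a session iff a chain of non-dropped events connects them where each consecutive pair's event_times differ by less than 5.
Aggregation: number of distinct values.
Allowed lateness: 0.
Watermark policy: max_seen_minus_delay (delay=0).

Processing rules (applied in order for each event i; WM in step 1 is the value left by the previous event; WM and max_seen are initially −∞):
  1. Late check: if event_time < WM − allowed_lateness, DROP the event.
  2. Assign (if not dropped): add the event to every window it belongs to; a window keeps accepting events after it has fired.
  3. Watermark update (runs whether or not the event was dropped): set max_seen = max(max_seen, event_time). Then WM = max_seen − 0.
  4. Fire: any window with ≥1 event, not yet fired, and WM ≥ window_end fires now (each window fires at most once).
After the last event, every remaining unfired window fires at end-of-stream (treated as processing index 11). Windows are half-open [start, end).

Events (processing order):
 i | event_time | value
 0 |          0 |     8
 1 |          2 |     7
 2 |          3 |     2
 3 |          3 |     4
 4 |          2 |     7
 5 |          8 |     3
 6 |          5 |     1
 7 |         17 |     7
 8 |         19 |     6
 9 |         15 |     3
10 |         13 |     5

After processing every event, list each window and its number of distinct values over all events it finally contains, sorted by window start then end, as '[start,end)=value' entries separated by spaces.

i=0 t=0 v=8: → [0,5); WM=0
i=1 t=2 v=7: → [0,7); WM=2
i=2 t=3 v=2: → [0,8); WM=3
i=3 t=3 v=4: → [0,8); WM=3
i=4 t=2 v=7: DROP (t<3-0); WM=3
i=5 t=8 v=3: → [8,13); WM=8
i=6 t=5 v=1: DROP (t<8-0); WM=8
i=7 t=17 v=7: → [17,22); WM=17
i=8 t=19 v=6: → [17,24); WM=19
i=9 t=15 v=3: DROP (t<19-0); WM=19
i=10 t=13 v=5: DROP (t<19-0); WM=19

[0,8)=4 [8,13)=1 [17,24)=2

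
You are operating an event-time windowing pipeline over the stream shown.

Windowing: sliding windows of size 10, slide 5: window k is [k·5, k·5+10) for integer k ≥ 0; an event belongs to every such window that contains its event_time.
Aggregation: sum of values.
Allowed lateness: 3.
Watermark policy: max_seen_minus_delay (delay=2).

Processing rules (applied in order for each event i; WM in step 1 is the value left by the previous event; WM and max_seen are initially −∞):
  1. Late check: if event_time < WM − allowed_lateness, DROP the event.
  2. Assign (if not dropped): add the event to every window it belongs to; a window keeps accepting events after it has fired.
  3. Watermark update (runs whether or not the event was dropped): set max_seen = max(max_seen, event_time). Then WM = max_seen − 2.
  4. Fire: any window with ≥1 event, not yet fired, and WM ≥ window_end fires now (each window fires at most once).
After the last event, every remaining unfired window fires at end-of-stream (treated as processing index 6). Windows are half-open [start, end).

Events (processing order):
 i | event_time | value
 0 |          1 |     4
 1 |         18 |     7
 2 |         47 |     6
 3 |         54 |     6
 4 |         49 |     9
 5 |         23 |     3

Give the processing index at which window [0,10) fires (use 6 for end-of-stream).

i=0 t=1 v=4: → [0,10); WM=-1
i=1 t=18 v=7: → [15,25),[10,20); WM=16; [0,10) fires=4
i=2 t=47 v=6: → [45,55),[40,50); WM=45; [10,20) fires=7 [15,25) fires=7
i=3 t=54 v=6: → [50,60),[45,55); WM=52; [40,50) fires=6
i=4 t=49 v=9: → [45,55),[40,50); WM=52
i=5 t=23 v=3: DROP (t<52-3); WM=52

1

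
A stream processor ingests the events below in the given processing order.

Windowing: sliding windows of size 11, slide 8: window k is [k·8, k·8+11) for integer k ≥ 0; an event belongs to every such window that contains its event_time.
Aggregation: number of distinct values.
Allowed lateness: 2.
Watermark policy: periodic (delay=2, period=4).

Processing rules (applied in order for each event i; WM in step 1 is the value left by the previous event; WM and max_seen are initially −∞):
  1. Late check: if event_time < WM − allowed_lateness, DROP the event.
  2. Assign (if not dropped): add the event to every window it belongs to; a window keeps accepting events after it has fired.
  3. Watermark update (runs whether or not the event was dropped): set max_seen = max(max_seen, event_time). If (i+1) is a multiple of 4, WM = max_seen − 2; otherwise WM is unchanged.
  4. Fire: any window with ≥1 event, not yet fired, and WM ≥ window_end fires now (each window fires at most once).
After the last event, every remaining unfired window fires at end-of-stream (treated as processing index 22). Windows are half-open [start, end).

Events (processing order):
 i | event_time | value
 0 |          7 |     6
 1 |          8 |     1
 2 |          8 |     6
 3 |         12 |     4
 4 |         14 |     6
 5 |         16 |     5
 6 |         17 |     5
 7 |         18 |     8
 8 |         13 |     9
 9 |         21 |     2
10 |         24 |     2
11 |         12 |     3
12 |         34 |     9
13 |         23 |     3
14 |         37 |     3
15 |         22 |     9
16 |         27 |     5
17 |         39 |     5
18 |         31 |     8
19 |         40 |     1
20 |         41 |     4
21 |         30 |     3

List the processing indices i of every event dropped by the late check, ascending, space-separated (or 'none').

i=0 t=7 v=6: → [0,11); WM=−∞
i=1 t=8 v=1: → [8,19),[0,11); WM=−∞
i=2 t=8 v=6: → [8,19),[0,11); WM=−∞
i=3 t=12 v=4: → [8,19); WM=10
i=4 t=14 v=6: → [8,19); WM=10
i=5 t=16 v=5: → [16,27),[8,19); WM=10
i=6 t=17 v=5: → [16,27),[8,19); WM=10
i=7 t=18 v=8: → [16,27),[8,19); WM=16; [0,11) fires=2
i=8 t=13 v=9: DROP (t<16-2); WM=16
i=9 t=21 v=2: → [16,27); WM=16
i=10 t=24 v=2: → [24,35),[16,27); WM=16
i=11 t=12 v=3: DROP (t<16-2); WM=22; [8,19) fires=5
i=12 t=34 v=9: → [32,43),[24,35); WM=22
i=13 t=23 v=3: → [16,27); WM=22
i=14 t=37 v=3: → [32,43); WM=22
i=15 t=22 v=9: → [16,27); WM=35; [16,27) fires=5 [24,35) fires=2
i=16 t=27 v=5: DROP (t<35-2); WM=35
i=17 t=39 v=5: → [32,43); WM=35
i=18 t=31 v=8: DROP (t<35-2); WM=35
i=19 t=40 v=1: → [40,51),[32,43); WM=38
i=20 t=41 v=4: → [40,51),[32,43); WM=38
i=21 t=30 v=3: DROP (t<38-2); WM=38

8 11 16 18 21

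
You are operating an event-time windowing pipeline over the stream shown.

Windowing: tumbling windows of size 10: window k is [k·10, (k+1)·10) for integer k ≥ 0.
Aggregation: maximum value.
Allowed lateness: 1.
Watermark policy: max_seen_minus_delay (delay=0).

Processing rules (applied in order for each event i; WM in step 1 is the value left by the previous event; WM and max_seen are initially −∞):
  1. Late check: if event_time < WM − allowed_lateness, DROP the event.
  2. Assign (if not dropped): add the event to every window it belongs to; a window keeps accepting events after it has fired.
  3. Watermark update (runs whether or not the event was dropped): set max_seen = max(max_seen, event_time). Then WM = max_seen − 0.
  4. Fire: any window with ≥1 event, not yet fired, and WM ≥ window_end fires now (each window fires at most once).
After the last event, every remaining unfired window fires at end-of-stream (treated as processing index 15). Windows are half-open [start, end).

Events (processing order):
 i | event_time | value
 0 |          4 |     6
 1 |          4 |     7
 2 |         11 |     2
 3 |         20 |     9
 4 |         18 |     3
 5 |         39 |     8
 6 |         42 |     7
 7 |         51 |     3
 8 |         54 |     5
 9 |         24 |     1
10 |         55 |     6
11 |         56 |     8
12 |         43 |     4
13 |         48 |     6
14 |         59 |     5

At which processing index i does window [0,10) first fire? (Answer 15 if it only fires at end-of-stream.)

2

i=0 t=4 v=6: → [0,10); WM=4
i=1 t=4 v=7: → [0,10); WM=4
i=2 t=11 v=2: → [10,20); WM=11; [0,10) fires=7
i=3 t=20 v=9: → [20,30); WM=20; [10,20) fires=2
i=4 t=18 v=3: DROP (t<20-1); WM=20
i=5 t=39 v=8: → [30,40); WM=39; [20,30) fires=9
i=6 t=42 v=7: → [40,50); WM=42; [30,40) fires=8
i=7 t=51 v=3: → [50,60); WM=51; [40,50) fires=7
i=8 t=54 v=5: → [50,60); WM=54
i=9 t=24 v=1: DROP (t<54-1); WM=54
i=10 t=55 v=6: → [50,60); WM=55
i=11 t=56 v=8: → [50,60); WM=56
i=12 t=43 v=4: DROP (t<56-1); WM=56
i=13 t=48 v=6: DROP (t<56-1); WM=56
i=14 t=59 v=5: → [50,60); WM=59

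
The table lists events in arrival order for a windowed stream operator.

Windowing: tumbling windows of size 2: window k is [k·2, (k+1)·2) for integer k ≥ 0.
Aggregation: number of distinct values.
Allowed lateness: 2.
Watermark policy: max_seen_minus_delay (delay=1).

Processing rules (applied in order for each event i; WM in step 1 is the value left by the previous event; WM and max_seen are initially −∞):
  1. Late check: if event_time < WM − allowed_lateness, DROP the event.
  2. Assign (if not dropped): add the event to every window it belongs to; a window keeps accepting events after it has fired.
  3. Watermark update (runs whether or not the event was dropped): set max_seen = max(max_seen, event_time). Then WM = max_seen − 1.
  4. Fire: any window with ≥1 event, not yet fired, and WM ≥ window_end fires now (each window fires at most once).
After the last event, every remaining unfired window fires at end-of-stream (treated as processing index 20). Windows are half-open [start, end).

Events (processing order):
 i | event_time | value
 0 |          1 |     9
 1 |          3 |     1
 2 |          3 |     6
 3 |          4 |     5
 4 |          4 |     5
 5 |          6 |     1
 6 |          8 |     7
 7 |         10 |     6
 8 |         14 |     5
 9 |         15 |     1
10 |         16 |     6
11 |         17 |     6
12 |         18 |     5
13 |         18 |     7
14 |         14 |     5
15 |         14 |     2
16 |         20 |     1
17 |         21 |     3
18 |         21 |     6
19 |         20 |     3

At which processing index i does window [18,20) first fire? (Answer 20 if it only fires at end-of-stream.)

17

i=0 t=1 v=9: → [0,2); WM=0
i=1 t=3 v=1: → [2,4); WM=2; [0,2) fires=1
i=2 t=3 v=6: → [2,4); WM=2
i=3 t=4 v=5: → [4,6); WM=3
i=4 t=4 v=5: → [4,6); WM=3
i=5 t=6 v=1: → [6,8); WM=5; [2,4) fires=2
i=6 t=8 v=7: → [8,10); WM=7; [4,6) fires=1
i=7 t=10 v=6: → [10,12); WM=9; [6,8) fires=1
i=8 t=14 v=5: → [14,16); WM=13; [8,10) fires=1 [10,12) fires=1
i=9 t=15 v=1: → [14,16); WM=14
i=10 t=16 v=6: → [16,18); WM=15
i=11 t=17 v=6: → [16,18); WM=16; [14,16) fires=2
i=12 t=18 v=5: → [18,20); WM=17
i=13 t=18 v=7: → [18,20); WM=17
i=14 t=14 v=5: DROP (t<17-2); WM=17
i=15 t=14 v=2: DROP (t<17-2); WM=17
i=16 t=20 v=1: → [20,22); WM=19; [16,18) fires=1
i=17 t=21 v=3: → [20,22); WM=20; [18,20) fires=2
i=18 t=21 v=6: → [20,22); WM=20
i=19 t=20 v=3: → [20,22); WM=20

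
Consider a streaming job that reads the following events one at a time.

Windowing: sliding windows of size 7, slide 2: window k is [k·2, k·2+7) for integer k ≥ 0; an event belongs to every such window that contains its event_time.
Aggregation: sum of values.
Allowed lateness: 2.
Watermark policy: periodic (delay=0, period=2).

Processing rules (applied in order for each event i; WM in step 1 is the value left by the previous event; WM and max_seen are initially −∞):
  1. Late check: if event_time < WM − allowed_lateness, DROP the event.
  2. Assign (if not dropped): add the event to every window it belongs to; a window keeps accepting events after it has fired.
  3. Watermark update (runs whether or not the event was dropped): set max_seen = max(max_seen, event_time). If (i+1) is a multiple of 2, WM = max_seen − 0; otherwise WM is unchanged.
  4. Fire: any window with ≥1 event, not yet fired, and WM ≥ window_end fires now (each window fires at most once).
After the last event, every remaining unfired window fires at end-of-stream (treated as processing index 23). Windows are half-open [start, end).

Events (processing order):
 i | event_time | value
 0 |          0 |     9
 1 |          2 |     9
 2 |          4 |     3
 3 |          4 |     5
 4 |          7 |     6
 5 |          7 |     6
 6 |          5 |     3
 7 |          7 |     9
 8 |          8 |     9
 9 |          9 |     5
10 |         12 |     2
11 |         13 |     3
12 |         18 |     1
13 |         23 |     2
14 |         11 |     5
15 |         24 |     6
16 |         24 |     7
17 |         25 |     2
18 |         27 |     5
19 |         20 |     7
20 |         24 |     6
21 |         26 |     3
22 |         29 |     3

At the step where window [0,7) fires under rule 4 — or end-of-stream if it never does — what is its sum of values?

26

i=0 t=0 v=9: → [0,7); WM=−∞
i=1 t=2 v=9: → [2,9),[0,7); WM=2
i=2 t=4 v=3: → [4,11),[2,9),[0,7); WM=2
i=3 t=4 v=5: → [4,11),[2,9),[0,7); WM=4
i=4 t=7 v=6: → [6,13),[4,11),[2,9); WM=4
i=5 t=7 v=6: → [6,13),[4,11),[2,9); WM=7; [0,7) fires=26
i=6 t=5 v=3: → [4,11),[2,9),[0,7); WM=7
i=7 t=7 v=9: → [6,13),[4,11),[2,9); WM=7
i=8 t=8 v=9: → [8,15),[6,13),[4,11),[2,9); WM=7
i=9 t=9 v=5: → [8,15),[6,13),[4,11); WM=9; [2,9) fires=50
i=10 t=12 v=2: → [12,19),[10,17),[8,15),[6,13); WM=9
i=11 t=13 v=3: → [12,19),[10,17),[8,15); WM=13; [4,11) fires=46 [6,13) fires=37
i=12 t=18 v=1: → [18,25),[16,23),[14,21),[12,19); WM=13
i=13 t=23 v=2: → [22,29),[20,27),[18,25); WM=23; [8,15) fires=19 [10,17) fires=5 [12,19) fires=6 [14,21) fires=1 [16,23) fires=1
i=14 t=11 v=5: DROP (t<23-2); WM=23
i=15 t=24 v=6: → [24,31),[22,29),[20,27),[18,25); WM=24
i=16 t=24 v=7: → [24,31),[22,29),[20,27),[18,25); WM=24
i=17 t=25 v=2: → [24,31),[22,29),[20,27); WM=25; [18,25) fires=16
i=18 t=27 v=5: → [26,33),[24,31),[22,29); WM=25
i=19 t=20 v=7: DROP (t<25-2); WM=27; [20,27) fires=17
i=20 t=24 v=6: DROP (t<27-2); WM=27
i=21 t=26 v=3: → [26,33),[24,31),[22,29),[20,27); WM=27
i=22 t=29 v=3: → [28,35),[26,33),[24,31); WM=27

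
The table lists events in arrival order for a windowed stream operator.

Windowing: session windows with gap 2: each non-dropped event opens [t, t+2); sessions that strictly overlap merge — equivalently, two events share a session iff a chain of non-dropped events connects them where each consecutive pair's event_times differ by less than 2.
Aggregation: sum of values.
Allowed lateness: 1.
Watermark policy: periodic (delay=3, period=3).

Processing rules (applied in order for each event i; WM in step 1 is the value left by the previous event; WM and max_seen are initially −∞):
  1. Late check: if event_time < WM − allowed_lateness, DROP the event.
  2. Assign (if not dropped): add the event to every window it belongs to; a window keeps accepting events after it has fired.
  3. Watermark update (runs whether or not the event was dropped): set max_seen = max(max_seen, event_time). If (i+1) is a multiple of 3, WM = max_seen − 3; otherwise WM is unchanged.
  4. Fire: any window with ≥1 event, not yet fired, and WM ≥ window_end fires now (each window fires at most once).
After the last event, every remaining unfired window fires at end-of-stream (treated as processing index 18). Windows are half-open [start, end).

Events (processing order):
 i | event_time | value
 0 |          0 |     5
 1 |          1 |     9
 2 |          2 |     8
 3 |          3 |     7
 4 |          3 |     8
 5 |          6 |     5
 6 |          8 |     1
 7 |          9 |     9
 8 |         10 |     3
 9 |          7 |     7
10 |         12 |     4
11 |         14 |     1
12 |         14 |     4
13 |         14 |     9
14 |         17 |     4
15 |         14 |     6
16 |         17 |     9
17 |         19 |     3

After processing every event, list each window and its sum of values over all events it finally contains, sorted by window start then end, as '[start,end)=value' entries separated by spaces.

i=0 t=0 v=5: → [0,2); WM=−∞
i=1 t=1 v=9: → [0,3); WM=−∞
i=2 t=2 v=8: → [0,4); WM=-1
i=3 t=3 v=7: → [0,5); WM=-1
i=4 t=3 v=8: → [0,5); WM=-1
i=5 t=6 v=5: → [6,8); WM=3
i=6 t=8 v=1: → [8,10); WM=3
i=7 t=9 v=9: → [8,11); WM=3
i=8 t=10 v=3: → [8,12); WM=7
i=9 t=7 v=7: → [6,12); WM=7
i=10 t=12 v=4: → [12,14); WM=7
i=11 t=14 v=1: → [14,16); WM=11
i=12 t=14 v=4: → [14,16); WM=11
i=13 t=14 v=9: → [14,16); WM=11
i=14 t=17 v=4: → [17,19); WM=14
i=15 t=14 v=6: → [14,16); WM=14
i=16 t=17 v=9: → [17,19); WM=14
i=17 t=19 v=3: → [19,21); WM=16

[0,5)=37 [6,12)=25 [12,14)=4 [14,16)=20 [17,19)=13 [19,21)=3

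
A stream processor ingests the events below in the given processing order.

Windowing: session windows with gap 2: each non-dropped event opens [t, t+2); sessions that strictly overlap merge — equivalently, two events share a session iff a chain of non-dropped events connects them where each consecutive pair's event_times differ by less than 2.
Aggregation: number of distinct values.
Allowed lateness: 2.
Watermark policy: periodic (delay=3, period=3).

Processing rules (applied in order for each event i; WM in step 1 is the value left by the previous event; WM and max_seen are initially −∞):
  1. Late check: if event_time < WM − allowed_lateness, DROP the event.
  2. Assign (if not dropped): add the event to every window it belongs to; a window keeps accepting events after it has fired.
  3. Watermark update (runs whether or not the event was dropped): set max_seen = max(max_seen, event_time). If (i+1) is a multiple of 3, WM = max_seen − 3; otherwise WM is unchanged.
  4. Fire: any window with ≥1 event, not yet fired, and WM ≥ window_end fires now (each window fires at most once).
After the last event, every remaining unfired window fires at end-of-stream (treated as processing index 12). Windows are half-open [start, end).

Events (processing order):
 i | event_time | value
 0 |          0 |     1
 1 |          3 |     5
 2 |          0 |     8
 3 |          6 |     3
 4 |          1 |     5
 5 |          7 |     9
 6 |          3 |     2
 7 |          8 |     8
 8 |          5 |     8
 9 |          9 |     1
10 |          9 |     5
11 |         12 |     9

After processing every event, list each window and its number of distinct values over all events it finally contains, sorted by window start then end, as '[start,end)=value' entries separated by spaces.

i=0 t=0 v=1: → [0,2); WM=−∞
i=1 t=3 v=5: → [3,5); WM=−∞
i=2 t=0 v=8: → [0,2); WM=0
i=3 t=6 v=3: → [6,8); WM=0
i=4 t=1 v=5: → [0,3); WM=0
i=5 t=7 v=9: → [6,9); WM=4
i=6 t=3 v=2: → [3,5); WM=4
i=7 t=8 v=8: → [6,10); WM=4
i=8 t=5 v=8: → [5,10); WM=5
i=9 t=9 v=1: → [5,11); WM=5
i=10 t=9 v=5: → [5,11); WM=5
i=11 t=12 v=9: → [12,14); WM=9

[0,3)=3 [3,5)=2 [5,11)=5 [12,14)=1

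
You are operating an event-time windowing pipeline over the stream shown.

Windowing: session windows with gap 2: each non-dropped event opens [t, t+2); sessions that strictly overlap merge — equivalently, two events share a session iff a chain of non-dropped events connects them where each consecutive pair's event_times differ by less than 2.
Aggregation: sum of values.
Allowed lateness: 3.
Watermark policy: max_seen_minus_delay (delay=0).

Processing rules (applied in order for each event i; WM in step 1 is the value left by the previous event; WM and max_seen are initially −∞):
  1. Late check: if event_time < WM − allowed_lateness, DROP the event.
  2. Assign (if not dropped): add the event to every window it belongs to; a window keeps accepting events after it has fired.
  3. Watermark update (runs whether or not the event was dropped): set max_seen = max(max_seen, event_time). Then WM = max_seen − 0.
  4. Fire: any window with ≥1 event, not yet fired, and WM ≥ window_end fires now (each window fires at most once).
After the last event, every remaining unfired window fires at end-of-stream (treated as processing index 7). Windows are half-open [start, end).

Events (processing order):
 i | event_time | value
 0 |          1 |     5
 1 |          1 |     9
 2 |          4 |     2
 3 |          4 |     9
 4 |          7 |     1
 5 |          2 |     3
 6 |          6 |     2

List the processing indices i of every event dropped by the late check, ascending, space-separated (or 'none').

i=0 t=1 v=5: → [1,3); WM=1
i=1 t=1 v=9: → [1,3); WM=1
i=2 t=4 v=2: → [4,6); WM=4
i=3 t=4 v=9: → [4,6); WM=4
i=4 t=7 v=1: → [7,9); WM=7
i=5 t=2 v=3: DROP (t<7-3); WM=7
i=6 t=6 v=2: → [6,9); WM=7

5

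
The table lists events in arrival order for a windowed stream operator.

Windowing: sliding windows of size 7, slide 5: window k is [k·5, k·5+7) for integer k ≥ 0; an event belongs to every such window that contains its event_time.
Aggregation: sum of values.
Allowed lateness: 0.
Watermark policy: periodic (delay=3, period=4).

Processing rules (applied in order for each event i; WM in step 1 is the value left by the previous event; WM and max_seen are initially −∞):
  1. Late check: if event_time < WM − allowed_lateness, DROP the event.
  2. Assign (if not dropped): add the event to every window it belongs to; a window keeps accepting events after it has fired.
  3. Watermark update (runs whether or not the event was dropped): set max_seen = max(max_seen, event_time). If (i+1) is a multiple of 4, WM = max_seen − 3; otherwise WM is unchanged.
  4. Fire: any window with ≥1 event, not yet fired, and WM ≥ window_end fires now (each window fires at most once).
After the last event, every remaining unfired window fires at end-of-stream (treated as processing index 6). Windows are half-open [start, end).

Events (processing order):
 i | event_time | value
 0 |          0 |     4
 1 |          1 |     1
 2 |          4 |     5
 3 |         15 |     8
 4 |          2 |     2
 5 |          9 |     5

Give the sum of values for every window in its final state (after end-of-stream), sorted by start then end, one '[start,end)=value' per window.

i=0 t=0 v=4: → [0,7); WM=−∞
i=1 t=1 v=1: → [0,7); WM=−∞
i=2 t=4 v=5: → [0,7); WM=−∞
i=3 t=15 v=8: → [15,22),[10,17); WM=12; [0,7) fires=10
i=4 t=2 v=2: DROP (t<12-0); WM=12
i=5 t=9 v=5: DROP (t<12-0); WM=12

[0,7)=10 [10,17)=8 [15,22)=8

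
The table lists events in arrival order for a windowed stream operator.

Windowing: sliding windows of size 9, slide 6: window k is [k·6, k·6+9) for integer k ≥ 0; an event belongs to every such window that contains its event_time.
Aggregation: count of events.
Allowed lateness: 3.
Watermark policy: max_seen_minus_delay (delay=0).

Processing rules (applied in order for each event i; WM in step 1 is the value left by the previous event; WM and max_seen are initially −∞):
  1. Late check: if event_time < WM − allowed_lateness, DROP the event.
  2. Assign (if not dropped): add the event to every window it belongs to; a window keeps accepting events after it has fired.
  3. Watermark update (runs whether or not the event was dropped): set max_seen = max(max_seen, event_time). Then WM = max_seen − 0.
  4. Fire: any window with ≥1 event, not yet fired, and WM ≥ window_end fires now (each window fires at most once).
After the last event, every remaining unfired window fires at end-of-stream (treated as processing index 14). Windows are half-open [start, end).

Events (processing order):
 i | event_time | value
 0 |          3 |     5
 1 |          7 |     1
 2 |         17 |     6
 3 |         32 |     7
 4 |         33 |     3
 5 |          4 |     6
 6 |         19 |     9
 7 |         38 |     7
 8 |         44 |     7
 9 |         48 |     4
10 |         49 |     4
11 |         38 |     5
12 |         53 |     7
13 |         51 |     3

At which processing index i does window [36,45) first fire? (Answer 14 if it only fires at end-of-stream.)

9

i=0 t=3 v=5: → [0,9); WM=3
i=1 t=7 v=1: → [6,15),[0,9); WM=7
i=2 t=17 v=6: → [12,21); WM=17; [0,9) fires=2 [6,15) fires=1
i=3 t=32 v=7: → [30,39),[24,33); WM=32; [12,21) fires=1
i=4 t=33 v=3: → [30,39); WM=33; [24,33) fires=1
i=5 t=4 v=6: DROP (t<33-3); WM=33
i=6 t=19 v=9: DROP (t<33-3); WM=33
i=7 t=38 v=7: → [36,45),[30,39); WM=38
i=8 t=44 v=7: → [42,51),[36,45); WM=44; [30,39) fires=3
i=9 t=48 v=4: → [48,57),[42,51); WM=48; [36,45) fires=2
i=10 t=49 v=4: → [48,57),[42,51); WM=49
i=11 t=38 v=5: DROP (t<49-3); WM=49
i=12 t=53 v=7: → [48,57); WM=53; [42,51) fires=3
i=13 t=51 v=3: → [48,57); WM=53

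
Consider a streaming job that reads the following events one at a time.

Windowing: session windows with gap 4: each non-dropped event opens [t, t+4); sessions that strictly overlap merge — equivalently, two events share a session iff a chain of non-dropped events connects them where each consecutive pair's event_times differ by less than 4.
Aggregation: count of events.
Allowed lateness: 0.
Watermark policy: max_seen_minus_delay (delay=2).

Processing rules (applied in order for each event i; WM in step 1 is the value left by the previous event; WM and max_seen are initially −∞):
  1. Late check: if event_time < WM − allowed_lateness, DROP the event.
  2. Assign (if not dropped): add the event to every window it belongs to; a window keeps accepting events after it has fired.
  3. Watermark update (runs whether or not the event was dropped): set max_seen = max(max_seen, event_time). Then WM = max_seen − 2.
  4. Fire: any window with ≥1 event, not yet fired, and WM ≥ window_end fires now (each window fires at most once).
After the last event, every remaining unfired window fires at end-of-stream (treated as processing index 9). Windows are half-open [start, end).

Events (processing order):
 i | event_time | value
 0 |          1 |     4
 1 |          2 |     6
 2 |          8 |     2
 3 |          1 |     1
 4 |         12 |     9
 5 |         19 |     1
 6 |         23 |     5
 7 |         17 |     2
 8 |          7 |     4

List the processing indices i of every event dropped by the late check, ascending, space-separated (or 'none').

i=0 t=1 v=4: → [1,5); WM=-1
i=1 t=2 v=6: → [1,6); WM=0
i=2 t=8 v=2: → [8,12); WM=6
i=3 t=1 v=1: DROP (t<6-0); WM=6
i=4 t=12 v=9: → [12,16); WM=10
i=5 t=19 v=1: → [19,23); WM=17
i=6 t=23 v=5: → [23,27); WM=21
i=7 t=17 v=2: DROP (t<21-0); WM=21
i=8 t=7 v=4: DROP (t<21-0); WM=21

3 7 8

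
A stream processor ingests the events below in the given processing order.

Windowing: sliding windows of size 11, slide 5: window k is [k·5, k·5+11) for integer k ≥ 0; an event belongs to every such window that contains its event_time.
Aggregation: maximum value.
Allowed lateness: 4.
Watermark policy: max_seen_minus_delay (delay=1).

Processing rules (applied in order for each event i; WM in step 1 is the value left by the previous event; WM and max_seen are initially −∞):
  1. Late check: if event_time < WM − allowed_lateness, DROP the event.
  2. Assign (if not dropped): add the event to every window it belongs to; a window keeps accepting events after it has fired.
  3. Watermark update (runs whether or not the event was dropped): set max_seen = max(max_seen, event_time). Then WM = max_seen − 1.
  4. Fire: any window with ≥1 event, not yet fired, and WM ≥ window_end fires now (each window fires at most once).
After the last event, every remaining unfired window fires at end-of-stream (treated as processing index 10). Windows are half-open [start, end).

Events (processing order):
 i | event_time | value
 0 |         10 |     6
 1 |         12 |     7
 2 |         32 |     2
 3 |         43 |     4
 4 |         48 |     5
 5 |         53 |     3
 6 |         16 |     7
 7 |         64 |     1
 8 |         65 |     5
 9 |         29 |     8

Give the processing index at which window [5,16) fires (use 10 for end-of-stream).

2

i=0 t=10 v=6: → [10,21),[5,16),[0,11); WM=9
i=1 t=12 v=7: → [10,21),[5,16); WM=11; [0,11) fires=6
i=2 t=32 v=2: → [30,41),[25,36); WM=31; [5,16) fires=7 [10,21) fires=7
i=3 t=43 v=4: → [40,51),[35,46); WM=42; [25,36) fires=2 [30,41) fires=2
i=4 t=48 v=5: → [45,56),[40,51); WM=47; [35,46) fires=4
i=5 t=53 v=3: → [50,61),[45,56); WM=52; [40,51) fires=5
i=6 t=16 v=7: DROP (t<52-4); WM=52
i=7 t=64 v=1: → [60,71),[55,66); WM=63; [45,56) fires=5 [50,61) fires=3
i=8 t=65 v=5: → [65,76),[60,71),[55,66); WM=64
i=9 t=29 v=8: DROP (t<64-4); WM=64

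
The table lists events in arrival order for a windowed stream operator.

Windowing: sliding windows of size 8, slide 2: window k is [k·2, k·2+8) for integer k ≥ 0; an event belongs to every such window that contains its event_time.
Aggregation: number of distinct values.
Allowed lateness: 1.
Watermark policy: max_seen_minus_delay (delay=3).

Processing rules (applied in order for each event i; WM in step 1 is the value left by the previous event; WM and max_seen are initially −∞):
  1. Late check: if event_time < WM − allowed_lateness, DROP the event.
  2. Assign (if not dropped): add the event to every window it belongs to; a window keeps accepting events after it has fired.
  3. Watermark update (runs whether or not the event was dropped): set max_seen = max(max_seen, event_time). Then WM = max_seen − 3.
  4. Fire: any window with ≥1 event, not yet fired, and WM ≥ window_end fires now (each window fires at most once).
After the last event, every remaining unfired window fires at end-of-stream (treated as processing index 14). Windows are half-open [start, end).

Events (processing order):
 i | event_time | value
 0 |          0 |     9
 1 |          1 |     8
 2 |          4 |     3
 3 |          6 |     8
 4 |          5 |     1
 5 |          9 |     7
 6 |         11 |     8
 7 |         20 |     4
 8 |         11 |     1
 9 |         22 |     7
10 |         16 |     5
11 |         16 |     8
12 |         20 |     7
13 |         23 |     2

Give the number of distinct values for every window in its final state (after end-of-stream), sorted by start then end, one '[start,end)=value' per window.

[0,8)=4 [2,10)=4 [4,12)=4 [6,14)=2 [8,16)=2 [10,18)=1 [14,22)=2 [16,24)=3 [18,26)=3 [20,28)=3 [22,30)=2

i=0 t=0 v=9: → [0,8); WM=-3
i=1 t=1 v=8: → [0,8); WM=-2
i=2 t=4 v=3: → [4,12),[2,10),[0,8); WM=1
i=3 t=6 v=8: → [6,14),[4,12),[2,10),[0,8); WM=3
i=4 t=5 v=1: → [4,12),[2,10),[0,8); WM=3
i=5 t=9 v=7: → [8,16),[6,14),[4,12),[2,10); WM=6
i=6 t=11 v=8: → [10,18),[8,16),[6,14),[4,12); WM=8; [0,8) fires=4
i=7 t=20 v=4: → [20,28),[18,26),[16,24),[14,22); WM=17; [2,10) fires=4 [4,12) fires=4 [6,14) fires=2 [8,16) fires=2
i=8 t=11 v=1: DROP (t<17-1); WM=17
i=9 t=22 v=7: → [22,30),[20,28),[18,26),[16,24); WM=19; [10,18) fires=1
i=10 t=16 v=5: DROP (t<19-1); WM=19
i=11 t=16 v=8: DROP (t<19-1); WM=19
i=12 t=20 v=7: → [20,28),[18,26),[16,24),[14,22); WM=19
i=13 t=23 v=2: → [22,30),[20,28),[18,26),[16,24); WM=20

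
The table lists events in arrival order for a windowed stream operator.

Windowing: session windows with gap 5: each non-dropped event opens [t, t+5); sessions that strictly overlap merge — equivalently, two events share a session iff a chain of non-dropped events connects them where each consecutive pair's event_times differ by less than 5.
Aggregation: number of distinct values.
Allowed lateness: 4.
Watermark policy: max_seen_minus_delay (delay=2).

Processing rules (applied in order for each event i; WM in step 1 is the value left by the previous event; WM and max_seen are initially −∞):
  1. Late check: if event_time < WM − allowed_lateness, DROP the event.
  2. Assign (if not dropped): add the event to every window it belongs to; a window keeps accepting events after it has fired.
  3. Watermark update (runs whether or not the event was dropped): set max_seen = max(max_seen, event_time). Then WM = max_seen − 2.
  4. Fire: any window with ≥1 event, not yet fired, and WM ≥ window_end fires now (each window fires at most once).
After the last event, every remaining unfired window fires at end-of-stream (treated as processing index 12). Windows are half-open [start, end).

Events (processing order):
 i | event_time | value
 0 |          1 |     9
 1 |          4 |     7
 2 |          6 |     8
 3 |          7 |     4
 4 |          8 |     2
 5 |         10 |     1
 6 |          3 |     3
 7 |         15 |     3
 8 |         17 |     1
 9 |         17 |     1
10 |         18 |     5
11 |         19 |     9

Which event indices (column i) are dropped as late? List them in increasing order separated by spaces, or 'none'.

6

i=0 t=1 v=9: → [1,6); WM=-1
i=1 t=4 v=7: → [1,9); WM=2
i=2 t=6 v=8: → [1,11); WM=4
i=3 t=7 v=4: → [1,12); WM=5
i=4 t=8 v=2: → [1,13); WM=6
i=5 t=10 v=1: → [1,15); WM=8
i=6 t=3 v=3: DROP (t<8-4); WM=8
i=7 t=15 v=3: → [15,20); WM=13
i=8 t=17 v=1: → [15,22); WM=15
i=9 t=17 v=1: → [15,22); WM=15
i=10 t=18 v=5: → [15,23); WM=16
i=11 t=19 v=9: → [15,24); WM=17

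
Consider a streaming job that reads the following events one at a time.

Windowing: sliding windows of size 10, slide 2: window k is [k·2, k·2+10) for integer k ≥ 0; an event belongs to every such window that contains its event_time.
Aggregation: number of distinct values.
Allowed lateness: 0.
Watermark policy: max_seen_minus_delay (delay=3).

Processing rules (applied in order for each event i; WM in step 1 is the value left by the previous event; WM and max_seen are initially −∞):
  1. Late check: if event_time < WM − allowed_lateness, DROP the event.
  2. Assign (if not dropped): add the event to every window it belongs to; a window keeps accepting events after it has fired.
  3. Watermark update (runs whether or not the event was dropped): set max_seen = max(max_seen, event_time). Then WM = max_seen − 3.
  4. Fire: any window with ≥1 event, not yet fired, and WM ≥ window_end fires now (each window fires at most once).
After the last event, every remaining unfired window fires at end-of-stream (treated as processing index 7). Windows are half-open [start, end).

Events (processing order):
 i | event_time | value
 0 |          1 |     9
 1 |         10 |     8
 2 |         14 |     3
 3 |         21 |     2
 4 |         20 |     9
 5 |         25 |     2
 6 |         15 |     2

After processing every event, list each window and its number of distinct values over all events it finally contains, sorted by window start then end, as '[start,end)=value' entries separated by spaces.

i=0 t=1 v=9: → [0,10); WM=-2
i=1 t=10 v=8: → [10,20),[8,18),[6,16),[4,14),[2,12); WM=7
i=2 t=14 v=3: → [14,24),[12,22),[10,20),[8,18),[6,16); WM=11; [0,10) fires=1
i=3 t=21 v=2: → [20,30),[18,28),[16,26),[14,24),[12,22); WM=18; [2,12) fires=1 [4,14) fires=1 [6,16) fires=2 [8,18) fires=2
i=4 t=20 v=9: → [20,30),[18,28),[16,26),[14,24),[12,22); WM=18
i=5 t=25 v=2: → [24,34),[22,32),[20,30),[18,28),[16,26); WM=22; [10,20) fires=2 [12,22) fires=3
i=6 t=15 v=2: DROP (t<22-0); WM=22

[0,10)=1 [2,12)=1 [4,14)=1 [6,16)=2 [8,18)=2 [10,20)=2 [12,22)=3 [14,24)=3 [16,26)=2 [18,28)=2 [20,30)=2 [22,32)=1 [24,34)=1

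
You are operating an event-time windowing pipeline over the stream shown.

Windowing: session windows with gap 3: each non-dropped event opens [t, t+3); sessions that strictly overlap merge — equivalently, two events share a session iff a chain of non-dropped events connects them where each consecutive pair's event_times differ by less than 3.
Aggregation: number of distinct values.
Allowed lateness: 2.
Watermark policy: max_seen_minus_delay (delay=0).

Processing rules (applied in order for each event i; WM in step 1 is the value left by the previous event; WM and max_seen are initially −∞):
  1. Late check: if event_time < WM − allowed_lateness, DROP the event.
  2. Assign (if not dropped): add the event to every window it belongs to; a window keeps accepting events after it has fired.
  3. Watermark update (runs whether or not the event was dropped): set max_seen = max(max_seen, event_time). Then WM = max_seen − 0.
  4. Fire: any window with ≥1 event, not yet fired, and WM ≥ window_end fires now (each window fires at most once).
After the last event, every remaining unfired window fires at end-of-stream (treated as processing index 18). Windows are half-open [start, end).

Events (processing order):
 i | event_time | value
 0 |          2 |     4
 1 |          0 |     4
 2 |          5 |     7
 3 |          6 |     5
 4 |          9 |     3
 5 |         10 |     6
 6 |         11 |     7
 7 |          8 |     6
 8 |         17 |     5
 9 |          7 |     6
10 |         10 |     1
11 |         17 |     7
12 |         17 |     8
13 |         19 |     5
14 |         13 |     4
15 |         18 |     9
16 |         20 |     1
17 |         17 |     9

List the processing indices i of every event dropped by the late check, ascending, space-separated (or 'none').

i=0 t=2 v=4: → [2,5); WM=2
i=1 t=0 v=4: → [0,5); WM=2
i=2 t=5 v=7: → [5,8); WM=5
i=3 t=6 v=5: → [5,9); WM=6
i=4 t=9 v=3: → [9,12); WM=9
i=5 t=10 v=6: → [9,13); WM=10
i=6 t=11 v=7: → [9,14); WM=11
i=7 t=8 v=6: DROP (t<11-2); WM=11
i=8 t=17 v=5: → [17,20); WM=17
i=9 t=7 v=6: DROP (t<17-2); WM=17
i=10 t=10 v=1: DROP (t<17-2); WM=17
i=11 t=17 v=7: → [17,20); WM=17
i=12 t=17 v=8: → [17,20); WM=17
i=13 t=19 v=5: → [17,22); WM=19
i=14 t=13 v=4: DROP (t<19-2); WM=19
i=15 t=18 v=9: → [17,22); WM=19
i=16 t=20 v=1: → [17,23); WM=20
i=17 t=17 v=9: DROP (t<20-2); WM=20

7 9 10 14 17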